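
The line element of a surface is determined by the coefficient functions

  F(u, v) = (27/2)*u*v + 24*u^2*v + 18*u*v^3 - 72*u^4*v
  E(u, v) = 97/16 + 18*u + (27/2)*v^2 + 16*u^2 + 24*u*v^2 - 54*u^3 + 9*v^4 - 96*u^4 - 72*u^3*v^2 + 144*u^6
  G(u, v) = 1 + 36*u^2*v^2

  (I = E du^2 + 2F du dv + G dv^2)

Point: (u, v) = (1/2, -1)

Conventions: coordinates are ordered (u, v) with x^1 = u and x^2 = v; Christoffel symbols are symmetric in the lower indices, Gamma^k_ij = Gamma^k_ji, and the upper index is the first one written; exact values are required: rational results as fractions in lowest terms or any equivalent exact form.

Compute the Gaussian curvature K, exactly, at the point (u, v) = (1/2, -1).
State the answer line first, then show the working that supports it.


Answer: K = -13056/474721

E = 545/16, F = -69/4, G = 10, EG - F^2 = 689/16 at the point
E_u = -115/2, E_v = -69, F_u = -39/2, F_v = 141/4, G_u = 36, G_v = -18
E_vv = 141, F_uv = 111/2, G_uu = 72
K follows from Brioschi's formula, (det M1 - det M2)/(EG - F^2)^2.
M1 = [[-E_vv/2 + F_uv - G_uu/2, E_u/2, F_u - E_v/2], [F_v - G_u/2, E, F], [G_v/2, F, G]] = [[-51, -115/4, 15], [69/4, 545/16, -69/4], [-9, -69/4, 10]]; det M1 = -6261/4
M2 = [[0, E_v/2, G_u/2], [E_v/2, E, F], [G_u/2, F, G]] = [[0, -69/2, 18], [-69/2, 545/16, -69/4], [18, -69/4, 10]]; det M2 = -6057/4
det M1 - det M2 = -51; K = -51 / (689/16)^2 = -13056/474721


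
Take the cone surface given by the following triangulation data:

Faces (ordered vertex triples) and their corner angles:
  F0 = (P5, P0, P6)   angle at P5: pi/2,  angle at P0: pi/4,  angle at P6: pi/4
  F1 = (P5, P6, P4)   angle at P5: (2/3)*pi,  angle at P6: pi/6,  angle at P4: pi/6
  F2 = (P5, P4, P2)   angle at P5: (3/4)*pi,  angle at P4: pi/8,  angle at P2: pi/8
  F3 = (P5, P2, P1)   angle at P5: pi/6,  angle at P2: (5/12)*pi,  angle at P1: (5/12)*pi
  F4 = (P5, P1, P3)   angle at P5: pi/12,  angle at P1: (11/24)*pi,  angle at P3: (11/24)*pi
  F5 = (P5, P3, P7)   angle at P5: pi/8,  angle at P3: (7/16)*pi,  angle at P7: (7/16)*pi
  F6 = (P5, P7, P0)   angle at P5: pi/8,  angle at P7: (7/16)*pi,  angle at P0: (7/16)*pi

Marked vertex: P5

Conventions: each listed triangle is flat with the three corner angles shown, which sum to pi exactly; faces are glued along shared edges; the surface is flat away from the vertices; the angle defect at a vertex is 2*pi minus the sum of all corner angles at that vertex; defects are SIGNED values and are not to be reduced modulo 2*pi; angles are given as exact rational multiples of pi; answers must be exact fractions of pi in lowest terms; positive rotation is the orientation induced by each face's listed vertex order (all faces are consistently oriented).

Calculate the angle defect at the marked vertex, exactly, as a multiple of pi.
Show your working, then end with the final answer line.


Sum of corner angles at P5: (29/12)*pi
defect = 2*pi - (29/12)*pi

Answer: defect(P5) = (-5/12)*pi


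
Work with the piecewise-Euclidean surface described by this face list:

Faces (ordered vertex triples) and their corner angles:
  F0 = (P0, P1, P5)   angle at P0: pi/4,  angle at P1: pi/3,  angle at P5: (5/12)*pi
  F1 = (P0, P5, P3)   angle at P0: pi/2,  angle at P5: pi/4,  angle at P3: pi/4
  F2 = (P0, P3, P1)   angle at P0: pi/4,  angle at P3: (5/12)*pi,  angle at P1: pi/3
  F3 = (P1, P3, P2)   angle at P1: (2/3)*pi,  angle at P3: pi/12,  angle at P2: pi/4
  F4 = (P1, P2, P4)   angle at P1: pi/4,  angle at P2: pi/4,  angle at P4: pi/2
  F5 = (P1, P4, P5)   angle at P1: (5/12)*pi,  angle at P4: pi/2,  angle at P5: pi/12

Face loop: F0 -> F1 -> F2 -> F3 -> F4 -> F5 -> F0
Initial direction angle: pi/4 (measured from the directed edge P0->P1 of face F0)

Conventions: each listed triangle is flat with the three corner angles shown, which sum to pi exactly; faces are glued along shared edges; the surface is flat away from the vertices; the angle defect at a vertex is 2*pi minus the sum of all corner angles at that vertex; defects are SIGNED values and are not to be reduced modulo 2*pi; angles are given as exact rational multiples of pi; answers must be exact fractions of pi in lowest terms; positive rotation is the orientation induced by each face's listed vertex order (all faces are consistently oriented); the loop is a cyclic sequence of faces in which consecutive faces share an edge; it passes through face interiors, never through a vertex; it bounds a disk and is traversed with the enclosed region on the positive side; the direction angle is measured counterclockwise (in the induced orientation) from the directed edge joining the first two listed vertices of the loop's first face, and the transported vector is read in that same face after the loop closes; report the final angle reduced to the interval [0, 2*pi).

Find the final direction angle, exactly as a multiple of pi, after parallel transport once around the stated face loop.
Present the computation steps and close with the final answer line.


enclosed vertex P0: corner angles sum to pi, defect = 2*pi - pi = pi
enclosed vertex P1: corner angles sum to 2*pi, defect = 2*pi - 2*pi = 0
the final direction is the initial angle plus the enclosed defects, taken mod 2*pi in the induced orientation
final angle = pi/4 + pi = (5/4)*pi (mod 2*pi)

Answer: final direction angle = (5/4)*pi


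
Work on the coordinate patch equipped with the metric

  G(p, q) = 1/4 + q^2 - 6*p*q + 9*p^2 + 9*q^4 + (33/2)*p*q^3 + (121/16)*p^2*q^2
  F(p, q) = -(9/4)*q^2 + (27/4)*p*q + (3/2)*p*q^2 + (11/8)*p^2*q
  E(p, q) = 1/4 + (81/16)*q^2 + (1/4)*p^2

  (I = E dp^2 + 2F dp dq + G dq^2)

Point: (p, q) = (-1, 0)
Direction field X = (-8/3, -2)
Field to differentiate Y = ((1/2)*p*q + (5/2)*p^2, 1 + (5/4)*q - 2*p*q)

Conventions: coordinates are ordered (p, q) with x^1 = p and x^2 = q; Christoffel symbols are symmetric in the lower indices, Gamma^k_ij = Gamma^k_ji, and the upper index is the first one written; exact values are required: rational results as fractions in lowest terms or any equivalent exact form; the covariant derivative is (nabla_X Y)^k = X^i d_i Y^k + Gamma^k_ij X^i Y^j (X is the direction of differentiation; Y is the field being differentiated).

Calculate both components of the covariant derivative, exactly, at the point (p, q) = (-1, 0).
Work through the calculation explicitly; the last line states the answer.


E = 1/2, F = 0, G = 37/4 at the point
E_p = -1/2, E_q = 0, F_p = 0, F_q = -43/8, G_p = -18, G_q = 6
EG - F^2 = 37/8;  g^inv = (8/37) * [[37/4, 0], [0, 1/2]]
first-kind symbols [ij,l] = (1/2)(d_i g_jl + d_j g_il - d_l g_ij): [pp,p] = E_p/2 = -1/4, [pp,q] = F_p - E_q/2 = 0, [pq,p] = E_q/2 = 0, [pq,q] = G_p/2 = -9, [qq,p] = F_q - G_p/2 = 29/8, [qq,q] = G_q/2 = 3
Gamma^p_ij = (G*[ij,p] - F*[ij,q])/(EG - F^2), Gamma^q_ij = (E*[ij,q] - F*[ij,p])/(EG - F^2)
Gamma_ppp = -1/2, Gamma_ppq = 0, Gamma_pqq = 29/4, Gamma_qpp = 0, Gamma_qpq = -36/37, Gamma_qqq = 12/37
X = (-8/3, -2), Y = (5/2, 1) at the point

Answer: (nabla_X Y)^p = 19/6, (nabla_X Y)^q = 23/74


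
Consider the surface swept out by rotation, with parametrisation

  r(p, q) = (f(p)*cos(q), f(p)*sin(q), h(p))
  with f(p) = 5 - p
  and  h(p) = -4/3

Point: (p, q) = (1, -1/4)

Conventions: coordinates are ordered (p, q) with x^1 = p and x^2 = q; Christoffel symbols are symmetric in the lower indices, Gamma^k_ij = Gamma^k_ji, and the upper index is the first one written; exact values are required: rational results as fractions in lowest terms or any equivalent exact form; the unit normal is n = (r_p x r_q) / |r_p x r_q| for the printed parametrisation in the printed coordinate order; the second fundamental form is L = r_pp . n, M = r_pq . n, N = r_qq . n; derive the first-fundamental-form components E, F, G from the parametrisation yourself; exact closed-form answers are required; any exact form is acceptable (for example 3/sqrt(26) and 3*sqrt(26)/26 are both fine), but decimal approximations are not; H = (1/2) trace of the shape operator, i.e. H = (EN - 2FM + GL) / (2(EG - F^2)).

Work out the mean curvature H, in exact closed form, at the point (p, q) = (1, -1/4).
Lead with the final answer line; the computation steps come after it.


Answer: H = 0

f = 4, f' = -1, f'' = 0, h' = 0, h'' = 0
E = 1, F = 0, G = 16; answer radicand W^2 = 1
unnormalised second-form numerators: l = 0, m = 0, n = 0; L = l/sqrt(1), and similarly M = m/sqrt(W^2), N = n/sqrt(W^2)
H = (E*n - 2*F*m + G*l) / (2*(EG - F^2)*sqrt(W^2)); E*n - 2*F*m + G*l = 0, EG - F^2 = 16, so H = (0)/sqrt(1)


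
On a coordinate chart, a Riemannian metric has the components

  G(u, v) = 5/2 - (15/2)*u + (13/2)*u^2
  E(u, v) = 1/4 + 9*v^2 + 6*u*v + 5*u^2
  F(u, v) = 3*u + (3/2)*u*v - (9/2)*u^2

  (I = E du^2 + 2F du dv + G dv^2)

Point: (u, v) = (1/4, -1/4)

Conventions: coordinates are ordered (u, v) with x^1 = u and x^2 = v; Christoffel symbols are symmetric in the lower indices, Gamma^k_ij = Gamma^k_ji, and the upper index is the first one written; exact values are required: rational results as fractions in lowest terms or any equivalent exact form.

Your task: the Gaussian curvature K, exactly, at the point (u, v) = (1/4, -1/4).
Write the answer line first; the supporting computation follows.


Answer: K = -27712/2187

E = 3/4, F = 3/8, G = 33/32, EG - F^2 = 81/128 at the point
E_u = 1, E_v = -3, F_u = 3/8, F_v = 3/8, G_u = -17/4, G_v = 0
E_vv = 18, F_uv = 3/2, G_uu = 13
By Brioschi, K is (det M1 - det M2) divided by (EG - F^2) squared.
M1 = [[-E_vv/2 + F_uv - G_uu/2, E_u/2, F_u - E_v/2], [F_v - G_u/2, E, F], [G_v/2, F, G]] = [[-14, 1/2, 15/8], [5/2, 3/4, 3/8], [0, 3/8, 33/32]]; det M1 = -537/64
M2 = [[0, E_v/2, G_u/2], [E_v/2, E, F], [G_u/2, F, G]] = [[0, -3/2, -17/8], [-3/2, 3/4, 3/8], [-17/8, 3/8, 33/32]]; det M2 = -849/256
det M1 - det M2 = -1299/256; K = -1299/256 / (81/128)^2 = -27712/2187


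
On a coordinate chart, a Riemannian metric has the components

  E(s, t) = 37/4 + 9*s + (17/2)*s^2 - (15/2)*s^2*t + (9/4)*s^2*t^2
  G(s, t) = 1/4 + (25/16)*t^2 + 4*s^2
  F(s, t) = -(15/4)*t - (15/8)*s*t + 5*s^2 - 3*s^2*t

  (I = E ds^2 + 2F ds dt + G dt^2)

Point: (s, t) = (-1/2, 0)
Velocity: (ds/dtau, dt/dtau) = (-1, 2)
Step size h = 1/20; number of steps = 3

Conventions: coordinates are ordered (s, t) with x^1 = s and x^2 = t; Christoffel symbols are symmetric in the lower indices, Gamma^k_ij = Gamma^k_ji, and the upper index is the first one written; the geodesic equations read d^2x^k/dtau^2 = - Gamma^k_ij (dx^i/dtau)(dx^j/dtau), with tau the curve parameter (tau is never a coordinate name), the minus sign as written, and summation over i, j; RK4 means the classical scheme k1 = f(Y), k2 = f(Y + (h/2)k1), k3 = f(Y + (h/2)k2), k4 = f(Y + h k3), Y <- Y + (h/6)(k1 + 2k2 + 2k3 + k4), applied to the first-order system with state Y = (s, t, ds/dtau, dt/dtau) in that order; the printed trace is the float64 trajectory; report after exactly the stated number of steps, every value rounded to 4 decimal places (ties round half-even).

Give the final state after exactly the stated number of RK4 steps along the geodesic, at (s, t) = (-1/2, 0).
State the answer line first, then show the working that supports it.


Answer: s = -0.6417, t = 0.2612, ds/dtau = -0.9101, dt/dtau = 1.5314

f(Y) = (ds/dtau, dt/dtau, -Gamma^s_ij Y'^i Y'^j, -Gamma^t_ij Y'^i Y'^j) with the Gammas evaluated at the stage position; h = 0.050000; intermediate values shown to 6 dp
step 0: s = -0.5000, t = 0.0000, ds/dtau = -1.0000, dt/dtau = 2.0000
step 1:
  k1: at (s, t) = (-0.500000, 0.000000), (ds/dtau, dt/dtau) = (-1.000000, 2.000000); Gamma_sss = 0.766667, Gamma_sst = 0.188889, Gamma_stt = -0.277778, Gamma_tss = -4.016667, Gamma_tst = -1.788889, Gamma_ttt = 0.277778; k1 = (-1.000000, 2.000000, 1.100000, -4.250000)
  k2: at (s, t) = (-0.525000, 0.050000), (ds/dtau, dt/dtau) = (-0.972500, 1.893750); Gamma_sss = 0.688282, Gamma_sst = 0.149455, Gamma_stt = -0.273615, Gamma_tss = -3.692529, Gamma_tst = -1.680265, Gamma_ttt = 0.299359; k2 = (-0.972500, 1.893750, 0.880810, -3.770349)
  k3: at (s, t) = (-0.524312, 0.047344), (ds/dtau, dt/dtau) = (-0.977980, 1.905741); Gamma_sss = 0.692854, Gamma_sst = 0.151814, Gamma_stt = -0.273749, Gamma_tss = -3.706908, Gamma_tst = -1.685078, Gamma_ttt = 0.298347; k3 = (-0.977980, 1.905741, 0.897434, -3.819318)
  k4: at (s, t) = (-0.548899, 0.095287), (ds/dtau, dt/dtau) = (-0.955128, 1.809034); Gamma_sss = 0.627449, Gamma_sst = 0.116586, Gamma_stt = -0.269267, Gamma_tss = -3.414511, Gamma_tst = -1.586391, Gamma_ttt = 0.314100; k4 = (-0.955128, 1.809034, 0.711689, -3.395093)
  Y <- Y + (h/6)(k1 + 2k2 + 2k3 + k4): s = -0.5488, t = 0.0951, ds/dtau = -0.9553, dt/dtau = 1.8098
step 2:
  k1: at (s, t) = (-0.548801, 0.095067), (ds/dtau, dt/dtau) = (-0.955265, 1.809796); Gamma_sss = 0.627744, Gamma_sst = 0.116750, Gamma_stt = -0.269286, Gamma_tss = -3.415755, Gamma_tst = -1.586812, Gamma_ttt = 0.314038; k1 = (-0.955265, 1.809796, 0.712856, -3.398275)
  k2: at (s, t) = (-0.572682, 0.140312), (ds/dtau, dt/dtau) = (-0.937444, 1.724840); Gamma_sss = 0.574649, Gamma_sst = 0.085751, Gamma_stt = -0.264819, Gamma_tss = -3.157474, Gamma_tst = -1.498980, Gamma_ttt = 0.324932; k2 = (-0.937444, 1.724840, 0.560162, -3.039427)
  k3: at (s, t) = (-0.572237, 0.138188), (ds/dtau, dt/dtau) = (-0.941261, 1.733811); Gamma_sss = 0.577665, Gamma_sst = 0.087482, Gamma_stt = -0.264962, Gamma_tss = -3.167066, Gamma_tst = -1.502173, Gamma_ttt = 0.324439; k3 = (-0.941261, 1.733811, 0.570243, -3.072361)
  k4: at (s, t) = (-0.595864, 0.181757), (ds/dtau, dt/dtau) = (-0.926753, 1.656178); Gamma_sss = 0.533501, Gamma_sst = 0.059361, Gamma_stt = -0.260662, Gamma_tss = -2.934022, Gamma_tst = -1.422286, Gamma_ttt = 0.331939; k4 = (-0.926753, 1.656178, 0.438993, -2.756583)
  Y <- Y + (h/6)(k1 + 2k2 + 2k3 + k4): s = -0.5958, t = 0.1816, ds/dtau = -0.9268, dt/dtau = 1.6566
step 3:
  k1: at (s, t) = (-0.595796, 0.181594), (ds/dtau, dt/dtau) = (-0.926826, 1.656643); Gamma_sss = 0.533676, Gamma_sst = 0.059473, Gamma_stt = -0.260677, Gamma_tss = -2.934803, Gamma_tst = -1.422552, Gamma_ttt = 0.331914; k1 = (-0.926826, 1.656643, 0.439620, -2.758340)
  k2: at (s, t) = (-0.618967, 0.223010), (ds/dtau, dt/dtau) = (-0.915836, 1.587684); Gamma_sss = 0.497874, Gamma_sst = 0.034229, Gamma_stt = -0.256724, Gamma_tss = -2.727542, Gamma_tst = -1.350883, Gamma_ttt = 0.336622; k2 = (-0.915836, 1.587684, 0.329082, -2.489321)
  k3: at (s, t) = (-0.618692, 0.221286), (ds/dtau, dt/dtau) = (-0.918599, 1.594410); Gamma_sss = 0.499935, Gamma_sst = 0.035544, Gamma_stt = -0.256857, Gamma_tss = -2.734023, Gamma_tst = -1.353010, Gamma_ttt = 0.336384; k3 = (-0.918599, 1.594410, 0.335226, -2.511400)
  k4: at (s, t) = (-0.641726, 0.261315), (ds/dtau, dt/dtau) = (-0.910065, 1.531073); Gamma_sss = 0.470341, Gamma_sst = 0.012253, Gamma_stt = -0.253307, Gamma_tss = -2.546231, Gamma_tst = -1.287473, Gamma_ttt = 0.339093; k4 = (-0.910065, 1.531073, 0.238401, -2.273929)
  Y <- Y + (h/6)(k1 + 2k2 + 2k3 + k4): s = -0.6417, t = 0.2612, ds/dtau = -0.9101, dt/dtau = 1.5314


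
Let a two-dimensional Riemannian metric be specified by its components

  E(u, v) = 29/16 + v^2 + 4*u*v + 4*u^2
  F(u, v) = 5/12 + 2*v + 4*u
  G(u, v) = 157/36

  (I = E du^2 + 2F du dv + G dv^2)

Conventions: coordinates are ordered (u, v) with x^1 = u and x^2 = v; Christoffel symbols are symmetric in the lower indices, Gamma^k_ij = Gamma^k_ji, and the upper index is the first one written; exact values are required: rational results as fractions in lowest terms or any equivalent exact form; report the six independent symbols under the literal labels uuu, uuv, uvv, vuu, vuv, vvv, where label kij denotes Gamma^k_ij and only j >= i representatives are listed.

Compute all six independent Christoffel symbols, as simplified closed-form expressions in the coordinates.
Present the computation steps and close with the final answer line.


E = 29/16 + v^2 + 4*u*v + 4*u^2; F = 5/12 + 2*v + 4*u; G = 157/36
Gamma^k_ij = (1/2) g^{kl} (d_i g_jl + d_j g_il - d_l g_ij), with g^inv = (1/(EG-F^2)) [[G, -F], [-F, E]]
first partials: E_u = 4*v + 8*u, E_v = 2*v + 4*u, F_u = 4, F_v = 2, G_u = 0, G_v = 0
D = EG - F^2 = 4453/576 - (5/3)*v - (10/3)*u + (13/36)*v^2 + (13/9)*u*v + (13/9)*u^2
expanded: Gamma^u_uu = (G E_u - 2F F_u + F E_v)/(2D), Gamma^u_uv = (G E_v - F G_u)/(2D), Gamma^u_vv = (2G F_v - G G_u - F G_v)/(2D), Gamma^v_uu = (2E F_u - E E_v - F E_u)/(2D), Gamma^v_uv = (E G_u - F E_v)/(2D), Gamma^v_vv = (E G_v - 2F F_v + F G_u)/(2D); substitute and cancel common factors

Answer: Gamma_uuu = (4608*u^2 + 4608*u*v + 1312*u + 1152*v^2 + 656*v - 960)/(832*u^2 + 832*u*v - 1920*u + 208*v^2 - 960*v + 4453), Gamma_uuv = (5024*u + 2512*v)/(832*u^2 + 832*u*v - 1920*u + 208*v^2 - 960*v + 4453), Gamma_uvv = 5024/(832*u^2 + 832*u*v - 1920*u + 208*v^2 - 960*v + 4453), Gamma_vuu = (-4608*u^3 - 6912*u^2*v - 3456*u*v^2 - 3048*u - 576*v^3 - 1524*v + 4176)/(832*u^2 + 832*u*v - 1920*u + 208*v^2 - 960*v + 4453), Gamma_vuv = (-4608*u^2 - 4608*u*v - 480*u - 1152*v^2 - 240*v)/(832*u^2 + 832*u*v - 1920*u + 208*v^2 - 960*v + 4453), Gamma_vvv = (-4608*u - 2304*v - 480)/(832*u^2 + 832*u*v - 1920*u + 208*v^2 - 960*v + 4453)


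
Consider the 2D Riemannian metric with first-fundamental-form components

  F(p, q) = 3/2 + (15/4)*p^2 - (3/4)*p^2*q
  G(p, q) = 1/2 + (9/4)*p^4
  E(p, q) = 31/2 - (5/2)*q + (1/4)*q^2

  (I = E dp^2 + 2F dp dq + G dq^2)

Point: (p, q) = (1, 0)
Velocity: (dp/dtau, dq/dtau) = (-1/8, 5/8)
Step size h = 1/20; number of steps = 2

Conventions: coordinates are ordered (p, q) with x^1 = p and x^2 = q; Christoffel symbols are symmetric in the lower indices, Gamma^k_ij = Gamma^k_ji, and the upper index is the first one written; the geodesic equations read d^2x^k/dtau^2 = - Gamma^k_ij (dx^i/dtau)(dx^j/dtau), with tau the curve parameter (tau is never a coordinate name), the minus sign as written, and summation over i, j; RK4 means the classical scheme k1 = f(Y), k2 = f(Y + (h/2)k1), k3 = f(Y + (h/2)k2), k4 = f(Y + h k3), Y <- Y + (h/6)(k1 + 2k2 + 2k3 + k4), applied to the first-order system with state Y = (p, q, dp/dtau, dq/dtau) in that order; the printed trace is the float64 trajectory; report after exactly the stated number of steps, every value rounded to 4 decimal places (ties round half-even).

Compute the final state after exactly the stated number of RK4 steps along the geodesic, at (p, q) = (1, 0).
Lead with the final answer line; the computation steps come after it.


Answer: p = 0.9882, q = 0.0621, dp/dtau = -0.1104, dq/dtau = 0.6165

f(Y) = (dp/dtau, dq/dtau, -Gamma^p_ij Y'^i Y'^j, -Gamma^q_ij Y'^i Y'^j) with the Gammas evaluated at the stage position; h = 0.050000; intermediate values shown to 6 dp
step 0: p = 1.0000, q = 0.0000, dp/dtau = -0.1250, dq/dtau = 0.6250
step 1:
  k1: at (p, q) = (1.000000, 0.000000), (dp/dtau, dq/dtau) = (-0.125000, 0.625000); Gamma_ppp = -3.049793, Gamma_ppq = -1.796680, Gamma_pqq = -0.958506, Gamma_qpp = 9.004149, Gamma_qpq = 5.066390, Gamma_qqq = 1.829876; k1 = (-0.125000, 0.625000, 0.141338, -0.063862)
  k2: at (p, q) = (0.996875, 0.015625), (dp/dtau, dq/dtau) = (-0.121467, 0.623403); Gamma_ppp = -3.046934, Gamma_ppq = -1.789206, Gamma_pqq = -0.951248, Gamma_qpp = 9.033376, Gamma_qpq = 5.065591, Gamma_qqq = 1.822447; k2 = (-0.121467, 0.623403, 0.143673, -0.074381)
  k3: at (p, q) = (0.996963, 0.015585), (dp/dtau, dq/dtau) = (-0.121408, 0.623140); Gamma_ppp = -3.046513, Gamma_ppq = -1.789262, Gamma_pqq = -0.951427, Gamma_qpp = 9.030995, Gamma_qpq = 5.065119, Gamma_qqq = 1.822504; k3 = (-0.121408, 0.623140, 0.143618, -0.074405)
  k4: at (p, q) = (0.993930, 0.031157), (dp/dtau, dq/dtau) = (-0.117819, 0.621280); Gamma_ppp = -3.043211, Gamma_ppq = -1.781848, Gamma_pqq = -0.944385, Gamma_qpp = 9.057848, Gamma_qpq = 5.063775, Gamma_qqq = 1.815137; k4 = (-0.117819, 0.621280, 0.145908, -0.085034)
  Y <- Y + (h/6)(k1 + 2k2 + 2k3 + k4): p = 0.9939, q = 0.0312, dp/dtau = -0.1178, dq/dtau = 0.6213
step 2:
  k1: at (p, q) = (0.993929, 0.031161), (dp/dtau, dq/dtau) = (-0.117818, 0.621279); Gamma_ppp = -3.043211, Gamma_ppq = -1.781846, Gamma_pqq = -0.944383, Gamma_qpp = 9.057859, Gamma_qpq = 5.063776, Gamma_qqq = 1.815134; k1 = (-0.117818, 0.621279, 0.145909, -0.085037)
  k2: at (p, q) = (0.990983, 0.046693), (dp/dtau, dq/dtau) = (-0.114170, 0.619154); Gamma_ppp = -3.039465, Gamma_ppq = -1.774489, Gamma_pqq = -0.937550, Gamma_qpp = 9.082353, Gamma_qpq = 5.061892, Gamma_qqq = 1.807822; k2 = (-0.114170, 0.619154, 0.148156, -0.095778)
  k3: at (p, q) = (0.991074, 0.046640), (dp/dtau, dq/dtau) = (-0.114114, 0.618885); Gamma_ppp = -3.039047, Gamma_ppq = -1.774551, Gamma_pqq = -0.937734, Gamma_qpp = 9.079926, Gamma_qpq = 5.061424, Gamma_qqq = 1.807887; k3 = (-0.114114, 0.618885, 0.148094, -0.095782)
  k4: at (p, q) = (0.988223, 0.062106), (dp/dtau, dq/dtau) = (-0.110413, 0.616490); Gamma_ppp = -3.034861, Gamma_ppq = -1.767264, Gamma_pqq = -0.931119, Gamma_qpp = 9.101968, Gamma_qpq = 5.059006, Gamma_qqq = 1.800645; k4 = (-0.110413, 0.616490, 0.150289, -0.106596)
  Y <- Y + (h/6)(k1 + 2k2 + 2k3 + k4): p = 0.9882, q = 0.0621, dp/dtau = -0.1104, dq/dtau = 0.6165


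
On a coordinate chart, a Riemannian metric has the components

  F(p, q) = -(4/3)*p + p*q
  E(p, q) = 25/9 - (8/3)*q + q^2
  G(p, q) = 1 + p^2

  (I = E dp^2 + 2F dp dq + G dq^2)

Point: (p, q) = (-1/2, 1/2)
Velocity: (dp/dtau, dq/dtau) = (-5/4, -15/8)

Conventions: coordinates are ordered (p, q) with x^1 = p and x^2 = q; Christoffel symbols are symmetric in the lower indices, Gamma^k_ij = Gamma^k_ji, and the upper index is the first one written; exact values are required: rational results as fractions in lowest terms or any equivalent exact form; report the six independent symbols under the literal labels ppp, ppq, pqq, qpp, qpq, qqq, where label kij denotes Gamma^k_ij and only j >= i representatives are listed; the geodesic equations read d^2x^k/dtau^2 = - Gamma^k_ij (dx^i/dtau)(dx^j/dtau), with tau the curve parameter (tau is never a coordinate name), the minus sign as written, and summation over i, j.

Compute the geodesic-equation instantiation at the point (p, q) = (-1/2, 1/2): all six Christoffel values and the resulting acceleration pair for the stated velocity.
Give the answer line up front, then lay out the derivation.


Answer: Gamma_ppp = 0, Gamma_ppq = -3/7, Gamma_pqq = 0, Gamma_qpp = 0, Gamma_qpq = -9/35, Gamma_qqq = 0; accelerations (d^2p/dtau^2, d^2q/dtau^2) = (225/112, 135/112)

E = 61/36, F = 5/12, G = 5/4 at the point
E_p = 0, E_q = -5/3, F_p = -5/6, F_q = -1/2, G_p = -1, G_q = 0
EG - F^2 = 35/18;  g^inv = (18/35) * [[5/4, -5/12], [-5/12, 61/36]]
first-kind symbols [ij,l] = (1/2)(d_i g_jl + d_j g_il - d_l g_ij): [pp,p] = E_p/2 = 0, [pp,q] = F_p - E_q/2 = 0, [pq,p] = E_q/2 = -5/6, [pq,q] = G_p/2 = -1/2, [qq,p] = F_q - G_p/2 = 0, [qq,q] = G_q/2 = 0
Gamma^p_ij = (G*[ij,p] - F*[ij,q])/(EG - F^2), Gamma^q_ij = (E*[ij,q] - F*[ij,p])/(EG - F^2)
Gamma_ppp = 0, Gamma_ppq = -3/7, Gamma_pqq = 0, Gamma_qpp = 0, Gamma_qpq = -9/35, Gamma_qqq = 0
d^2p/dtau^2 = -(Gamma_ppp*(-5/4)^2 + 2*Gamma_ppq*(-5/4)*(-15/8) + Gamma_pqq*(-15/8)^2) = 225/112
d^2q/dtau^2 = -(Gamma_qpp*(-5/4)^2 + 2*Gamma_qpq*(-5/4)*(-15/8) + Gamma_qqq*(-15/8)^2) = 135/112


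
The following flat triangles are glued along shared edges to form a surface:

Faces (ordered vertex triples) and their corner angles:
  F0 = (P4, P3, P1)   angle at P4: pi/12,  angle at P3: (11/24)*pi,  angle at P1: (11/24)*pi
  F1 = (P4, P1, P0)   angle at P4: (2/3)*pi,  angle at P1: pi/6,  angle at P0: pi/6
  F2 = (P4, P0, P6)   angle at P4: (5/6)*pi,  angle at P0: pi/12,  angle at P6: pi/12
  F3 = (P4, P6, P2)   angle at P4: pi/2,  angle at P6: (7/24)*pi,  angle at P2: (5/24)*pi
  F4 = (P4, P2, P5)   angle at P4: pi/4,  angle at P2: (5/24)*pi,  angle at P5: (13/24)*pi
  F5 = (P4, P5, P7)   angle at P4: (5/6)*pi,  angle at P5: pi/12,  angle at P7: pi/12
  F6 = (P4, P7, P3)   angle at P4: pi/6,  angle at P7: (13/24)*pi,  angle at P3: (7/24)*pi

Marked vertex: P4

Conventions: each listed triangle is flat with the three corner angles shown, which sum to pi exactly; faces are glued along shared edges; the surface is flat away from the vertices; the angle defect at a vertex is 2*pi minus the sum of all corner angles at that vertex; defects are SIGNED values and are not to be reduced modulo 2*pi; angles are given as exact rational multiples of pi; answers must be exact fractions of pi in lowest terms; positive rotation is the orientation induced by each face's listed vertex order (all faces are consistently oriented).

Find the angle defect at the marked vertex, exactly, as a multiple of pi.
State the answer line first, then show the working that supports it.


Answer: defect(P4) = (-4/3)*pi

Sum of corner angles at P4: (10/3)*pi
defect = 2*pi - (10/3)*pi


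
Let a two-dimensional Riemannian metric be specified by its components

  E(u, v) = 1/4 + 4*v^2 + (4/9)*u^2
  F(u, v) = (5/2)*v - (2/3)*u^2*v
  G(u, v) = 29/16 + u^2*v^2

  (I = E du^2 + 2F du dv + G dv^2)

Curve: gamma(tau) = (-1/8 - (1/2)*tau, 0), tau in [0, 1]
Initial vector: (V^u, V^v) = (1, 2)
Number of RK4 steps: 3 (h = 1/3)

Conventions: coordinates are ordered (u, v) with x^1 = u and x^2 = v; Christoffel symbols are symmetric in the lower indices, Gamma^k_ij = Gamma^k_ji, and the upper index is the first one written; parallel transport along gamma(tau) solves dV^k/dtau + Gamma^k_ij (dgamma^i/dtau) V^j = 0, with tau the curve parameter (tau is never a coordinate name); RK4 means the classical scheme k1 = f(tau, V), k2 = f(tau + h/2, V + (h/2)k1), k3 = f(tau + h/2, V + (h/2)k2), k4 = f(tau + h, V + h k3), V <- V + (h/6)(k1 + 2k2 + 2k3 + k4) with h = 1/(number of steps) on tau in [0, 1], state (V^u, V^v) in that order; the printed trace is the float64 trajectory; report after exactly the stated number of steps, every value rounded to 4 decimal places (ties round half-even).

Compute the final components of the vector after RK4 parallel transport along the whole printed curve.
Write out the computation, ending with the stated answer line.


gamma'(tau) = (-1/2, 0); f(tau, V)^k = -Gamma^k_ij(gamma(tau)) gamma'^i(tau) V^j; h = 1/3; intermediate values shown to 6 dp
curve data and Christoffel symbols at the stage parameters:
  tau = 0.000000: gamma = (-0.125000, 0.000000), gamma' = (-0.500000, 0.000000); Gamma_uuu = -0.216216, Gamma_uuv = 0.000000, Gamma_uvv = 9.689189, Gamma_vuu = 0.000000, Gamma_vuv = 0.000000, Gamma_vvv = 0.000000
  tau = 0.166667: gamma = (-0.208333, 0.000000), gamma' = (-0.500000, 0.000000); Gamma_uuu = -0.343840, Gamma_uuv = 0.000000, Gamma_uvv = 9.176218, Gamma_vuu = 0.000000, Gamma_vuv = 0.000000, Gamma_vvv = 0.000000
  tau = 0.333333: gamma = (-0.291667, 0.000000), gamma' = (-0.500000, 0.000000); Gamma_uuu = -0.450402, Gamma_uuv = 0.000000, Gamma_uvv = 8.489276, Gamma_vuu = 0.000000, Gamma_vuv = 0.000000, Gamma_vvv = 0.000000
  tau = 0.500000: gamma = (-0.375000, 0.000000), gamma' = (-0.500000, 0.000000); Gamma_uuu = -0.533333, Gamma_uuv = 0.000000, Gamma_uvv = 7.700000, Gamma_vuu = 0.000000, Gamma_vuv = 0.000000, Gamma_vvv = 0.000000
  tau = 0.666667: gamma = (-0.458333, 0.000000), gamma' = (-0.500000, 0.000000); Gamma_uuu = -0.593258, Gamma_uuv = 0.000000, Gamma_uvv = 6.873034, Gamma_vuu = 0.000000, Gamma_vuv = 0.000000, Gamma_vvv = 0.000000
  tau = 0.833333: gamma = (-0.541667, 0.000000), gamma' = (-0.500000, 0.000000); Gamma_uuu = -0.632860, Gamma_uuv = 0.000000, Gamma_uvv = 6.057809, Gamma_vuu = 0.000000, Gamma_vuv = 0.000000, Gamma_vvv = 0.000000
  tau = 1.000000: gamma = (-0.625000, 0.000000), gamma' = (-0.500000, 0.000000); Gamma_uuu = -0.655738, Gamma_uuv = 0.000000, Gamma_uvv = 5.286885, Gamma_vuu = 0.000000, Gamma_vuv = 0.000000, Gamma_vvv = 0.000000
step 0: V^u = 1.0000, V^v = 2.0000
step 1: k1 = (-0.108108, 0.000000), k2 = (-0.168822, 0.000000), k3 = (-0.167082, 0.000000), k4 = (-0.212659, 0.000000); V <- V + (h/6)(k1 + 2k2 + 2k3 + k4): V^u = 0.9449, V^v = 2.0000
step 2: k1 = (-0.212783, 0.000000), k2 = (-0.242505, 0.000000), k3 = (-0.241184, 0.000000), k4 = (-0.256425, 0.000000); V <- V + (h/6)(k1 + 2k2 + 2k3 + k4): V^u = 0.8650, V^v = 2.0000
step 3: k1 = (-0.256598, 0.000000), k2 = (-0.260194, 0.000000), k3 = (-0.260005, 0.000000), k4 = (-0.255206, 0.000000); V <- V + (h/6)(k1 + 2k2 + 2k3 + k4): V^u = 0.7788, V^v = 2.0000

Answer: V^u = 0.7788, V^v = 2.0000


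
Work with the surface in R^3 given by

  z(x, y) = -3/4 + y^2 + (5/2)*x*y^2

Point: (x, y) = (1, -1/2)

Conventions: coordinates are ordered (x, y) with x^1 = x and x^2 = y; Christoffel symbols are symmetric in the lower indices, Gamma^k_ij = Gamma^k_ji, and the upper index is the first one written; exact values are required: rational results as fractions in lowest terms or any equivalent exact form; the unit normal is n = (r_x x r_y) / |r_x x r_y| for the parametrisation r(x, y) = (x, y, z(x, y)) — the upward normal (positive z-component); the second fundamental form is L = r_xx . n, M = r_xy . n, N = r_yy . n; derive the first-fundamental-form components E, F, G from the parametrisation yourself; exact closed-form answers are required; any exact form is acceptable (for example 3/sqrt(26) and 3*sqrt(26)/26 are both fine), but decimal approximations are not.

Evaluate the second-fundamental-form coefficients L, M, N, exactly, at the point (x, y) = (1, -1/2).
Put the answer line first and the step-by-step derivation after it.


Answer: L = 0, M = -20*sqrt(97)/291, N = 56*sqrt(97)/291

z_x = 5/8, z_y = -7/2, z_xx = 0, z_xy = -5/2, z_yy = 7
E = 89/64, F = -35/16, G = 53/4; answer radicand W^2 = 873/64
unnormalised second-form numerators: l = 0, m = -5/2, n = 7; L = l/sqrt(873/64), and similarly M = m/sqrt(W^2), N = n/sqrt(W^2)


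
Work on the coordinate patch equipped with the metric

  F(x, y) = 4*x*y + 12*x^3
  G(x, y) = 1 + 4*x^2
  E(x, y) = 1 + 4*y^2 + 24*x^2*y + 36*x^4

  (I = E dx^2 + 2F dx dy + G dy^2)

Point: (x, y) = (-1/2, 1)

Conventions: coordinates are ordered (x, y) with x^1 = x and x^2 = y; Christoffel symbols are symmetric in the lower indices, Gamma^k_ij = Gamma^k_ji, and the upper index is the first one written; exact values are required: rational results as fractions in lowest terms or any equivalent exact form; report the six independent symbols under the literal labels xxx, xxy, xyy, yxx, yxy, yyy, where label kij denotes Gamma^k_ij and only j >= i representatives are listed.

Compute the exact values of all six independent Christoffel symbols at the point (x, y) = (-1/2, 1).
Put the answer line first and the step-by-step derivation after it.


Answer: Gamma_xxx = -28/19, Gamma_xxy = 28/57, Gamma_xyy = 0, Gamma_yxx = 8/19, Gamma_yxy = -8/57, Gamma_yyy = 0

E = 53/4, F = -7/2, G = 2 at the point
E_x = -42, E_y = 14, F_x = 13, F_y = -2, G_x = -4, G_y = 0
EG - F^2 = 57/4;  g^inv = (4/57) * [[2, 7/2], [7/2, 53/4]]
first-kind symbols [ij,l] = (1/2)(d_i g_jl + d_j g_il - d_l g_ij): [xx,x] = E_x/2 = -21, [xx,y] = F_x - E_y/2 = 6, [xy,x] = E_y/2 = 7, [xy,y] = G_x/2 = -2, [yy,x] = F_y - G_x/2 = 0, [yy,y] = G_y/2 = 0
Gamma^x_ij = (G*[ij,x] - F*[ij,y])/(EG - F^2), Gamma^y_ij = (E*[ij,y] - F*[ij,x])/(EG - F^2)


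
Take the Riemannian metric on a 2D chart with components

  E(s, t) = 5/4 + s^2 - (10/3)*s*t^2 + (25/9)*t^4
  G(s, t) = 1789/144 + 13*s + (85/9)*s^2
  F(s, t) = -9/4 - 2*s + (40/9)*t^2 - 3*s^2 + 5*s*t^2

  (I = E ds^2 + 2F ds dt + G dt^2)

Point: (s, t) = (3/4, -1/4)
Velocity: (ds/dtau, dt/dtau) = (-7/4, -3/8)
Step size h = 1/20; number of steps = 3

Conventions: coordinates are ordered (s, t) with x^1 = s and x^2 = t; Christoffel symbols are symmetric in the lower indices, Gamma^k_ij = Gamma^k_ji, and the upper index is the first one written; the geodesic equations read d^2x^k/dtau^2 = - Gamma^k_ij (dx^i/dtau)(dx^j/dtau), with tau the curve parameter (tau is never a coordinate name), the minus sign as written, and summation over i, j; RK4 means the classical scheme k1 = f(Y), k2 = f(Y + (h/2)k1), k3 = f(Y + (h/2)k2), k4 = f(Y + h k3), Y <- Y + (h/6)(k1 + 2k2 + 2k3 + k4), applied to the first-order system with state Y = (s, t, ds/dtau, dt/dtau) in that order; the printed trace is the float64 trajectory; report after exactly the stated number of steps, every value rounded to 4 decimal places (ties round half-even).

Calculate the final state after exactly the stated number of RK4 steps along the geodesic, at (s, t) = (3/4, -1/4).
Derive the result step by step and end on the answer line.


f(Y) = (ds/dtau, dt/dtau, -Gamma^s_ij Y'^i Y'^j, -Gamma^t_ij Y'^i Y'^j) with the Gammas evaluated at the stage position; h = 0.050000; intermediate values shown to 6 dp
step 0: s = 0.7500, t = -0.2500, ds/dtau = -1.7500, dt/dtau = -0.3750
step 1:
  k1: at (s, t) = (0.750000, -0.250000), (ds/dtau, dt/dtau) = (-1.750000, -0.375000); Gamma_sss = -0.713022, Gamma_sst = 3.788677, Gamma_stt = -22.537130, Gamma_tss = -0.372464, Gamma_tst = 1.173097, Gamma_ttt = -4.038519; k1 = (-1.750000, -0.375000, 0.380274, 0.168896)
  k2: at (s, t) = (0.706250, -0.259375), (ds/dtau, dt/dtau) = (-1.740493, -0.370778); Gamma_sss = -0.673282, Gamma_sst = 3.573553, Gamma_stt = -21.878229, Gamma_tss = -0.362024, Gamma_tst = 1.128157, Gamma_ttt = -3.842874; k2 = (-1.740493, -0.370778, 0.435033, 0.168910)
  k3: at (s, t) = (0.706488, -0.259269), (ds/dtau, dt/dtau) = (-1.739124, -0.370777); Gamma_sss = -0.673541, Gamma_sst = 3.574895, Gamma_stt = -21.881434, Gamma_tss = -0.362098, Gamma_tst = 1.128459, Gamma_ttt = -3.844052; k3 = (-1.739124, -0.370777, 0.434946, 0.168326)
  k4: at (s, t) = (0.663044, -0.268539), (ds/dtau, dt/dtau) = (-1.728253, -0.366584); Gamma_sss = -0.635300, Gamma_sst = 3.357900, Gamma_stt = -21.196713, Gamma_tss = -0.351571, Gamma_tst = 1.084329, Gamma_ttt = -3.647365; k4 = (-1.728253, -0.366584, 0.491251, 0.166286)
  Y <- Y + (h/6)(k1 + 2k2 + 2k3 + k4): s = 0.6630, t = -0.2685, ds/dtau = -1.7282, dt/dtau = -0.3666
step 2:
  k1: at (s, t) = (0.663021, -0.268539), (ds/dtau, dt/dtau) = (-1.728238, -0.366586); Gamma_sss = -0.635284, Gamma_sst = 3.357801, Gamma_stt = -21.196312, Gamma_tss = -0.351567, Gamma_tst = 1.084311, Gamma_ttt = -3.647271; k1 = (-1.728238, -0.366586, 0.491290, 0.166274)
  k2: at (s, t) = (0.619815, -0.277704), (ds/dtau, dt/dtau) = (-1.715955, -0.362429); Gamma_sss = -0.598755, Gamma_sst = 3.139616, Gamma_stt = -20.486603, Gamma_tss = -0.340913, Gamma_tst = 1.041162, Gamma_ttt = -3.450244; k2 = (-1.715955, -0.362429, 0.548919, 0.162003)
  k3: at (s, t) = (0.620122, -0.277600), (ds/dtau, dt/dtau) = (-1.714515, -0.362536); Gamma_sss = -0.599043, Gamma_sst = 3.141315, Gamma_stt = -20.491511, Gamma_tss = -0.341003, Gamma_tst = 1.041511, Gamma_ttt = -3.451747; k3 = (-1.714515, -0.362536, 0.549056, 0.161319)
  k4: at (s, t) = (0.577295, -0.286666), (ds/dtau, dt/dtau) = (-1.700785, -0.358520); Gamma_sss = -0.564530, Gamma_sst = 2.923582, Gamma_stt = -19.762113, Gamma_tss = -0.330212, Gamma_tst = 0.999636, Gamma_ttt = -3.255974; k4 = (-1.700785, -0.358520, 0.607756, 0.154619)
  Y <- Y + (h/6)(k1 + 2k2 + 2k3 + k4): s = 0.5773, t = -0.2867, ds/dtau = -1.7008, dt/dtau = -0.3585
step 3:
  k1: at (s, t) = (0.577271, -0.286664), (ds/dtau, dt/dtau) = (-1.700779, -0.358523); Gamma_sss = -0.564517, Gamma_sst = 2.923486, Gamma_stt = -19.761666, Gamma_tss = -0.330208, Gamma_tst = 0.999620, Gamma_ttt = -3.255883; k1 = (-1.700779, -0.358523, 0.607792, 0.154609)
  k2: at (s, t) = (0.534752, -0.295628), (ds/dtau, dt/dtau) = (-1.685585, -0.354658); Gamma_sss = -0.532192, Gamma_sst = 2.706933, Gamma_stt = -19.013749, Gamma_tss = -0.319216, Gamma_tst = 0.959152, Gamma_ttt = -3.062099; k2 = (-1.685585, -0.354658, 0.667214, 0.145339)
  k3: at (s, t) = (0.535132, -0.295531), (ds/dtau, dt/dtau) = (-1.684099, -0.354890); Gamma_sss = -0.532487, Gamma_sst = 2.708936, Gamma_stt = -19.020467, Gamma_tss = -0.319322, Gamma_tst = 0.959528, Gamma_ttt = -3.063875; k3 = (-1.684099, -0.354890, 0.667702, 0.144581)
  k4: at (s, t) = (0.493066, -0.304409), (ds/dtau, dt/dtau) = (-1.667394, -0.351294); Gamma_sss = -0.502560, Gamma_sst = 2.495131, Gamma_stt = -18.259944, Gamma_tss = -0.308089, Gamma_tst = 0.920677, Gamma_ttt = -2.873589; k4 = (-1.667394, -0.351294, 0.727610, 0.132606)
  Y <- Y + (h/6)(k1 + 2k2 + 2k3 + k4): s = 0.4930, t = -0.3044, ds/dtau = -1.6674, dt/dtau = -0.3513

Answer: s = 0.4930, t = -0.3044, ds/dtau = -1.6674, dt/dtau = -0.3513


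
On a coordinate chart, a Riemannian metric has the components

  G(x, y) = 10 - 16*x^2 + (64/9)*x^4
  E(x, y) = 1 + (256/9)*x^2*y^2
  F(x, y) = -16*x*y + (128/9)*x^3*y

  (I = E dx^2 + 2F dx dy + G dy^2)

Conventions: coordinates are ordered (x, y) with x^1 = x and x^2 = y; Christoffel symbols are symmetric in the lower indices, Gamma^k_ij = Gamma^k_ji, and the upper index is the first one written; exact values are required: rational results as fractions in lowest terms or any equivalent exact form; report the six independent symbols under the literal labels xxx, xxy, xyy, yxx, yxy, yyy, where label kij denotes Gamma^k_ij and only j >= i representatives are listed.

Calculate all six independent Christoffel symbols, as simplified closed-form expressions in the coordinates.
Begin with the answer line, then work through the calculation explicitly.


Answer: Gamma_xxx = 128*x*y^2/(32*x^4 + 128*x^2*y^2 - 72*x^2 + 45), Gamma_xxy = 128*x^2*y/(32*x^4 + 128*x^2*y^2 - 72*x^2 + 45), Gamma_xyy = 0, Gamma_yxx = (64*x^2*y - 72*y)/(32*x^4 + 128*x^2*y^2 - 72*x^2 + 45), Gamma_yxy = (64*x^3 - 72*x)/(32*x^4 + 128*x^2*y^2 - 72*x^2 + 45), Gamma_yyy = 0

E = 1 + (256/9)*x^2*y^2; F = -16*x*y + (128/9)*x^3*y; G = 10 - 16*x^2 + (64/9)*x^4
Gamma^k_ij = (1/2) g^{kl} (d_i g_jl + d_j g_il - d_l g_ij), with g^inv = (1/(EG-F^2)) [[G, -F], [-F, E]]
first partials: E_x = (512/9)*x*y^2, E_y = (512/9)*x^2*y, F_x = -16*y + (128/3)*x^2*y, F_y = -16*x + (128/9)*x^3, G_x = -32*x + (256/9)*x^3, G_y = 0
D = EG - F^2 = 10 - 16*x^2 + (256/9)*x^2*y^2 + (64/9)*x^4
expanded: Gamma^x_xx = (G E_x - 2F F_x + F E_y)/(2D), Gamma^x_xy = (G E_y - F G_x)/(2D), Gamma^x_yy = (2G F_y - G G_x - F G_y)/(2D), Gamma^y_xx = (2E F_x - E E_y - F E_x)/(2D), Gamma^y_xy = (E G_x - F E_y)/(2D), Gamma^y_yy = (E G_y - 2F F_y + F G_x)/(2D); substitute and cancel common factors


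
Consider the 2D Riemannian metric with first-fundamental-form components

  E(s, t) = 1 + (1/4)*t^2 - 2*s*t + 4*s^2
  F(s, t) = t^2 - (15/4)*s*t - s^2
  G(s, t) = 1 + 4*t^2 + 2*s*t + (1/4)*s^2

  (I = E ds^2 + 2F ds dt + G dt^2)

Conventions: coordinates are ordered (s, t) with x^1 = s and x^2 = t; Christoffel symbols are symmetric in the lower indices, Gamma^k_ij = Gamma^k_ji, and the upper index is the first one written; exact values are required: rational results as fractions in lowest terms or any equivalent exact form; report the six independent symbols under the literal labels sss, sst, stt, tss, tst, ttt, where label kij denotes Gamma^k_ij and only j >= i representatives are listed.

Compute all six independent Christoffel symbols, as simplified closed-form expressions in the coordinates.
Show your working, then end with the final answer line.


E = 1 + (1/4)*t^2 - 2*s*t + 4*s^2; F = t^2 - (15/4)*s*t - s^2; G = 1 + 4*t^2 + 2*s*t + (1/4)*s^2
Gamma^k_ij = (1/2) g^{kl} (d_i g_jl + d_j g_il - d_l g_ij), with g^inv = (1/(EG-F^2)) [[G, -F], [-F, E]]
first partials: E_s = -2*t + 8*s, E_t = (1/2)*t - 2*s, F_s = -(15/4)*t - 2*s, F_t = 2*t - (15/4)*s, G_s = 2*t + (1/2)*s, G_t = 8*t + 2*s
D = EG - F^2 = 1 + (17/4)*t^2 + (17/4)*s^2
expanded: Gamma^s_ss = (G E_s - 2F F_s + F E_t)/(2D), Gamma^s_st = (G E_t - F G_s)/(2D), Gamma^s_tt = (2G F_t - G G_s - F G_t)/(2D), Gamma^t_ss = (2E F_s - E E_t - F E_s)/(2D), Gamma^t_st = (E G_s - F E_t)/(2D), Gamma^t_tt = (E G_t - 2F F_t + F G_s)/(2D); substitute and cancel common factors

Answer: Gamma_sss = (16*s - 4*t)/(17*s^2 + 17*t^2 + 4), Gamma_sst = (-4*s + t)/(17*s^2 + 17*t^2 + 4), Gamma_stt = (-16*s + 4*t)/(17*s^2 + 17*t^2 + 4), Gamma_tss = (-4*s - 16*t)/(17*s^2 + 17*t^2 + 4), Gamma_tst = (s + 4*t)/(17*s^2 + 17*t^2 + 4), Gamma_ttt = (4*s + 16*t)/(17*s^2 + 17*t^2 + 4)


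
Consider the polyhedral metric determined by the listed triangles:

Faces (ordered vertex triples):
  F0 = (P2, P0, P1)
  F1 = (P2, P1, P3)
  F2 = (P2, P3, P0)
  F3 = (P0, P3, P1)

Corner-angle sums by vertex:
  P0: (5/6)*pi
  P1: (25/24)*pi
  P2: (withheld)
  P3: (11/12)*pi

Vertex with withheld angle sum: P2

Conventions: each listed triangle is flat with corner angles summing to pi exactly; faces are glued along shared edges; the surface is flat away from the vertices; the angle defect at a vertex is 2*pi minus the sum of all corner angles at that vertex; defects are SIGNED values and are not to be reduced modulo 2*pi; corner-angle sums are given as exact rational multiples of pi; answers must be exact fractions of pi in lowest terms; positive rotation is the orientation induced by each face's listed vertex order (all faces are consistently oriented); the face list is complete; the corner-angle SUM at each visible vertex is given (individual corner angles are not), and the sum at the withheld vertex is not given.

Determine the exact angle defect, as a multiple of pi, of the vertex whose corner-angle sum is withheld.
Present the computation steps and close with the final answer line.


V = 4, E = 6, F = 4; chi = V - E + F = 2
Gauss-Bonnet: total defect = 2*pi*chi = 4*pi; visible defects sum to (77/24)*pi

Answer: defect(P2) = (19/24)*pi
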